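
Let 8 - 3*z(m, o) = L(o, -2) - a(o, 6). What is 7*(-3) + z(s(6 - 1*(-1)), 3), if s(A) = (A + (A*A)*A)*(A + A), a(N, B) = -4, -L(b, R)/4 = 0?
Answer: -59/3 ≈ -19.667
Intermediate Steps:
L(b, R) = 0 (L(b, R) = -4*0 = 0)
s(A) = 2*A*(A + A**3) (s(A) = (A + A**2*A)*(2*A) = (A + A**3)*(2*A) = 2*A*(A + A**3))
z(m, o) = 4/3 (z(m, o) = 8/3 - (0 - 1*(-4))/3 = 8/3 - (0 + 4)/3 = 8/3 - 1/3*4 = 8/3 - 4/3 = 4/3)
7*(-3) + z(s(6 - 1*(-1)), 3) = 7*(-3) + 4/3 = -21 + 4/3 = -59/3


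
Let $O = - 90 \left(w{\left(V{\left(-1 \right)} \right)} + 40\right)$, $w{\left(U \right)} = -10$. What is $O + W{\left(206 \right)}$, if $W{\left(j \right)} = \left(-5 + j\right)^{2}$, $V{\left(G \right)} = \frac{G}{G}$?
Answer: $37701$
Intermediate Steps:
$V{\left(G \right)} = 1$
$O = -2700$ ($O = - 90 \left(-10 + 40\right) = \left(-90\right) 30 = -2700$)
$O + W{\left(206 \right)} = -2700 + \left(-5 + 206\right)^{2} = -2700 + 201^{2} = -2700 + 40401 = 37701$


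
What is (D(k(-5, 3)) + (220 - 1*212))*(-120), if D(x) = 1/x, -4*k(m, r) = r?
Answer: -800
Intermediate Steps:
k(m, r) = -r/4
(D(k(-5, 3)) + (220 - 1*212))*(-120) = (1/(-¼*3) + (220 - 1*212))*(-120) = (1/(-¾) + (220 - 212))*(-120) = (-4/3 + 8)*(-120) = (20/3)*(-120) = -800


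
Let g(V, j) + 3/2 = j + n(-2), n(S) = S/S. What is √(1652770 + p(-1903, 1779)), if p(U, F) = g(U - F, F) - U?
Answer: √6625806/2 ≈ 1287.0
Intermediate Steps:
n(S) = 1
g(V, j) = -½ + j (g(V, j) = -3/2 + (j + 1) = -3/2 + (1 + j) = -½ + j)
p(U, F) = -½ + F - U (p(U, F) = (-½ + F) - U = -½ + F - U)
√(1652770 + p(-1903, 1779)) = √(1652770 + (-½ + 1779 - 1*(-1903))) = √(1652770 + (-½ + 1779 + 1903)) = √(1652770 + 7363/2) = √(3312903/2) = √6625806/2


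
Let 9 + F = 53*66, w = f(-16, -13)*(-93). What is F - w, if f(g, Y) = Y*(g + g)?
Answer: 42177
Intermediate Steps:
f(g, Y) = 2*Y*g (f(g, Y) = Y*(2*g) = 2*Y*g)
w = -38688 (w = (2*(-13)*(-16))*(-93) = 416*(-93) = -38688)
F = 3489 (F = -9 + 53*66 = -9 + 3498 = 3489)
F - w = 3489 - 1*(-38688) = 3489 + 38688 = 42177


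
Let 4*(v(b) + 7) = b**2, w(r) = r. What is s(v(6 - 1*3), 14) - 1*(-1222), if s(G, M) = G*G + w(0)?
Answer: 19913/16 ≈ 1244.6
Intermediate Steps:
v(b) = -7 + b**2/4
s(G, M) = G**2 (s(G, M) = G*G + 0 = G**2 + 0 = G**2)
s(v(6 - 1*3), 14) - 1*(-1222) = (-7 + (6 - 1*3)**2/4)**2 - 1*(-1222) = (-7 + (6 - 3)**2/4)**2 + 1222 = (-7 + (1/4)*3**2)**2 + 1222 = (-7 + (1/4)*9)**2 + 1222 = (-7 + 9/4)**2 + 1222 = (-19/4)**2 + 1222 = 361/16 + 1222 = 19913/16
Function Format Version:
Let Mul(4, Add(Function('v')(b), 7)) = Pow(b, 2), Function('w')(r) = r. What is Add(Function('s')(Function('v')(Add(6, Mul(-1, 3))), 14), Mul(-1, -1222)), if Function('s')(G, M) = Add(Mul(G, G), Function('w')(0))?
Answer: Rational(19913, 16) ≈ 1244.6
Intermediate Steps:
Function('v')(b) = Add(-7, Mul(Rational(1, 4), Pow(b, 2)))
Function('s')(G, M) = Pow(G, 2) (Function('s')(G, M) = Add(Mul(G, G), 0) = Add(Pow(G, 2), 0) = Pow(G, 2))
Add(Function('s')(Function('v')(Add(6, Mul(-1, 3))), 14), Mul(-1, -1222)) = Add(Pow(Add(-7, Mul(Rational(1, 4), Pow(Add(6, Mul(-1, 3)), 2))), 2), Mul(-1, -1222)) = Add(Pow(Add(-7, Mul(Rational(1, 4), Pow(Add(6, -3), 2))), 2), 1222) = Add(Pow(Add(-7, Mul(Rational(1, 4), Pow(3, 2))), 2), 1222) = Add(Pow(Add(-7, Mul(Rational(1, 4), 9)), 2), 1222) = Add(Pow(Add(-7, Rational(9, 4)), 2), 1222) = Add(Pow(Rational(-19, 4), 2), 1222) = Add(Rational(361, 16), 1222) = Rational(19913, 16)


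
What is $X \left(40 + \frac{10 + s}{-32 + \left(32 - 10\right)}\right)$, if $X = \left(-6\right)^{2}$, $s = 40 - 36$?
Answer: $\frac{6948}{5} \approx 1389.6$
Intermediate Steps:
$s = 4$ ($s = 40 - 36 = 4$)
$X = 36$
$X \left(40 + \frac{10 + s}{-32 + \left(32 - 10\right)}\right) = 36 \left(40 + \frac{10 + 4}{-32 + \left(32 - 10\right)}\right) = 36 \left(40 + \frac{14}{-32 + 22}\right) = 36 \left(40 + \frac{14}{-10}\right) = 36 \left(40 + 14 \left(- \frac{1}{10}\right)\right) = 36 \left(40 - \frac{7}{5}\right) = 36 \cdot \frac{193}{5} = \frac{6948}{5}$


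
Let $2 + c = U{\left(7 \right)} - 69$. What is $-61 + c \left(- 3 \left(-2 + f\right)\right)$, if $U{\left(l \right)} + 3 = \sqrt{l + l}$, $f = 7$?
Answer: $1049 - 15 \sqrt{14} \approx 992.88$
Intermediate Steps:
$U{\left(l \right)} = -3 + \sqrt{2} \sqrt{l}$ ($U{\left(l \right)} = -3 + \sqrt{l + l} = -3 + \sqrt{2 l} = -3 + \sqrt{2} \sqrt{l}$)
$c = -74 + \sqrt{14}$ ($c = -2 - \left(72 - \sqrt{2} \sqrt{7}\right) = -2 - \left(72 - \sqrt{14}\right) = -74 + \sqrt{14} \approx -70.258$)
$-61 + c \left(- 3 \left(-2 + f\right)\right) = -61 + \left(-74 + \sqrt{14}\right) \left(- 3 \left(-2 + 7\right)\right) = -61 + \left(-74 + \sqrt{14}\right) \left(\left(-3\right) 5\right) = -61 + \left(-74 + \sqrt{14}\right) \left(-15\right) = -61 + \left(1110 - 15 \sqrt{14}\right) = 1049 - 15 \sqrt{14}$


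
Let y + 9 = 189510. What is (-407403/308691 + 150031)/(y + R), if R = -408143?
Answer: -857644667/1249866993 ≈ -0.68619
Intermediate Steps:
y = 189501 (y = -9 + 189510 = 189501)
(-407403/308691 + 150031)/(y + R) = (-407403/308691 + 150031)/(189501 - 408143) = (-407403*1/308691 + 150031)/(-218642) = (-15089/11433 + 150031)*(-1/218642) = (1715289334/11433)*(-1/218642) = -857644667/1249866993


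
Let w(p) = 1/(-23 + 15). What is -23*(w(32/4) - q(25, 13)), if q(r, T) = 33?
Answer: 6095/8 ≈ 761.88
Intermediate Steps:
w(p) = -1/8 (w(p) = 1/(-8) = -1/8)
-23*(w(32/4) - q(25, 13)) = -23*(-1/8 - 1*33) = -23*(-1/8 - 33) = -23*(-265/8) = 6095/8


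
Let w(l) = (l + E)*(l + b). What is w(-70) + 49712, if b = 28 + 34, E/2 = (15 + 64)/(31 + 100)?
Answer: 6584368/131 ≈ 50262.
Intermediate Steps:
E = 158/131 (E = 2*((15 + 64)/(31 + 100)) = 2*(79/131) = 158/131 ≈ 1.2061)
b = 62
w(l) = (62 + l)*(158/131 + l) (w(l) = (l + 158/131)*(l + 62) = (158/131 + l)*(62 + l) = (62 + l)*(158/131 + l))
w(-70) + 49712 = (9796/131 + (-70)² + (8280/131)*(-70)) + 49712 = (9796/131 + 4900 - 579600/131) + 49712 = 72096/131 + 49712 = 6584368/131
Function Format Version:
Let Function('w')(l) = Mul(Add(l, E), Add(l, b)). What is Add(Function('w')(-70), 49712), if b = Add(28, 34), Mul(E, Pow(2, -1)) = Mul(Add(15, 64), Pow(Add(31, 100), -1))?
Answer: Rational(6584368, 131) ≈ 50262.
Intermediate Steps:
E = Rational(158, 131) (E = Mul(2, Mul(Add(15, 64), Pow(Add(31, 100), -1))) = Mul(2, Mul(79, Pow(131, -1))) = Mul(2, Mul(79, Rational(1, 131))) = Mul(2, Rational(79, 131)) = Rational(158, 131) ≈ 1.2061)
b = 62
Function('w')(l) = Mul(Add(62, l), Add(Rational(158, 131), l)) (Function('w')(l) = Mul(Add(l, Rational(158, 131)), Add(l, 62)) = Mul(Add(Rational(158, 131), l), Add(62, l)) = Mul(Add(62, l), Add(Rational(158, 131), l)))
Add(Function('w')(-70), 49712) = Add(Add(Rational(9796, 131), Pow(-70, 2), Mul(Rational(8280, 131), -70)), 49712) = Add(Add(Rational(9796, 131), 4900, Rational(-579600, 131)), 49712) = Add(Rational(72096, 131), 49712) = Rational(6584368, 131)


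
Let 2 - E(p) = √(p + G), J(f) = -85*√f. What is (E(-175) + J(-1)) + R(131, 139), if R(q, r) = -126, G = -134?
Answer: -124 - 85*I - I*√309 ≈ -124.0 - 102.58*I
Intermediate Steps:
E(p) = 2 - √(-134 + p) (E(p) = 2 - √(p - 134) = 2 - √(-134 + p))
(E(-175) + J(-1)) + R(131, 139) = ((2 - √(-134 - 175)) - 85*I) - 126 = ((2 - √(-309)) - 85*I) - 126 = ((2 - I*√309) - 85*I) - 126 = (2 - 85*I - I*√309) - 126 = -124 - 85*I - I*√309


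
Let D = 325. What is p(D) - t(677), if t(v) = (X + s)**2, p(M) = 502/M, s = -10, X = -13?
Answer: -171423/325 ≈ -527.46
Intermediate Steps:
t(v) = 529 (t(v) = (-13 - 10)**2 = (-23)**2 = 529)
p(D) - t(677) = 502/325 - 1*529 = 502*(1/325) - 529 = 502/325 - 529 = -171423/325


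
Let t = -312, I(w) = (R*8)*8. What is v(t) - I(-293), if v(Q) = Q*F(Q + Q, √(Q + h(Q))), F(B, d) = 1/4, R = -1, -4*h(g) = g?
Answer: -14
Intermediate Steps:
h(g) = -g/4
F(B, d) = ¼
I(w) = -64 (I(w) = -1*8*8 = -8*8 = -64)
v(Q) = Q/4 (v(Q) = Q*(¼) = Q/4)
v(t) - I(-293) = (¼)*(-312) - 1*(-64) = -78 + 64 = -14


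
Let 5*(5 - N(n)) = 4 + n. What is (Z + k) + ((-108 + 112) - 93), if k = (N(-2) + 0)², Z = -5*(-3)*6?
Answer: 554/25 ≈ 22.160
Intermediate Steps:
N(n) = 21/5 - n/5 (N(n) = 5 - (4 + n)/5 = 5 + (-⅘ - n/5) = 21/5 - n/5)
Z = 90 (Z = 15*6 = 90)
k = 529/25 (k = ((21/5 - ⅕*(-2)) + 0)² = ((21/5 + ⅖) + 0)² = (23/5 + 0)² = (23/5)² = 529/25 ≈ 21.160)
(Z + k) + ((-108 + 112) - 93) = (90 + 529/25) + ((-108 + 112) - 93) = 2779/25 + (4 - 93) = 2779/25 - 89 = 554/25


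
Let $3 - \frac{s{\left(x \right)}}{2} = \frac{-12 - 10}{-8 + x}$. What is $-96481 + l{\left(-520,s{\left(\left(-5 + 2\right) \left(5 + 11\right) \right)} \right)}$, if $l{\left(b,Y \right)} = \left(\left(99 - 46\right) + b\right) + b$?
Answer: $-97468$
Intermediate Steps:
$s{\left(x \right)} = 6 + \frac{44}{-8 + x}$ ($s{\left(x \right)} = 6 - 2 \frac{-12 - 10}{-8 + x} = 6 - 2 \left(- \frac{22}{-8 + x}\right) = 6 + \frac{44}{-8 + x}$)
$l{\left(b,Y \right)} = 53 + 2 b$ ($l{\left(b,Y \right)} = \left(53 + b\right) + b = 53 + 2 b$)
$-96481 + l{\left(-520,s{\left(\left(-5 + 2\right) \left(5 + 11\right) \right)} \right)} = -96481 + \left(53 + 2 \left(-520\right)\right) = -96481 + \left(53 - 1040\right) = -96481 - 987 = -97468$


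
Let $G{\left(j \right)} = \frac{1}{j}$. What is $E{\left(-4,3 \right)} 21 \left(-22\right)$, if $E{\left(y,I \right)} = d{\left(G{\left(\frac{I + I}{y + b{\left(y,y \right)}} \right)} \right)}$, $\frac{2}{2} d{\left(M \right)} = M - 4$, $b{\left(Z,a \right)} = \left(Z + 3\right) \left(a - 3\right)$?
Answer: $1617$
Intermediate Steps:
$b{\left(Z,a \right)} = \left(-3 + a\right) \left(3 + Z\right)$ ($b{\left(Z,a \right)} = \left(3 + Z\right) \left(-3 + a\right) = \left(-3 + a\right) \left(3 + Z\right)$)
$d{\left(M \right)} = -4 + M$ ($d{\left(M \right)} = M - 4 = -4 + M$)
$E{\left(y,I \right)} = -4 + \frac{-9 + y + y^{2}}{2 I}$ ($E{\left(y,I \right)} = -4 + \frac{1}{\left(I + I\right) \frac{1}{y + \left(-9 - 3 y + 3 y + y y\right)}} = -4 + \frac{1}{2 I \frac{1}{y + \left(-9 - 3 y + 3 y + y^{2}\right)}} = -4 + \frac{1}{2 I \frac{1}{y + \left(-9 + y^{2}\right)}} = -4 + \frac{1}{2 I \frac{1}{-9 + y + y^{2}}} = -4 + \frac{-9 + y + y^{2}}{2 I}$)
$E{\left(-4,3 \right)} 21 \left(-22\right) = \frac{-9 - 4 + \left(-4\right)^{2} - 24}{2 \cdot 3} \cdot 21 \left(-22\right) = \frac{1}{2} \cdot \frac{1}{3} \left(-9 - 4 + 16 - 24\right) 21 \left(-22\right) = \frac{1}{2} \cdot \frac{1}{3} \left(-21\right) 21 \left(-22\right) = \left(- \frac{7}{2}\right) 21 \left(-22\right) = \left(- \frac{147}{2}\right) \left(-22\right) = 1617$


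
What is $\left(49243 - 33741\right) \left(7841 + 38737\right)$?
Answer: $722052156$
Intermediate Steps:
$\left(49243 - 33741\right) \left(7841 + 38737\right) = 15502 \cdot 46578 = 722052156$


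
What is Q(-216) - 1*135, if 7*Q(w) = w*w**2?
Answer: -10078641/7 ≈ -1.4398e+6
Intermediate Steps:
Q(w) = w**3/7 (Q(w) = (w*w**2)/7 = w**3/7)
Q(-216) - 1*135 = (1/7)*(-216)**3 - 1*135 = (1/7)*(-10077696) - 135 = -10077696/7 - 135 = -10078641/7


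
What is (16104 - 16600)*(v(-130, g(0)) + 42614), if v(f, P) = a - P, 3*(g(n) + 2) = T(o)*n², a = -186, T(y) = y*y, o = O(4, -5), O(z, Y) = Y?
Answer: -21045280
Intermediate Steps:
o = -5
T(y) = y²
g(n) = -2 + 25*n²/3 (g(n) = -2 + ((-5)²*n²)/3 = -2 + (25*n²)/3 = -2 + 25*n²/3)
v(f, P) = -186 - P
(16104 - 16600)*(v(-130, g(0)) + 42614) = (16104 - 16600)*((-186 - (-2 + (25/3)*0²)) + 42614) = -496*((-186 - (-2 + (25/3)*0)) + 42614) = -496*((-186 - (-2 + 0)) + 42614) = -496*((-186 - 1*(-2)) + 42614) = -496*((-186 + 2) + 42614) = -496*(-184 + 42614) = -496*42430 = -21045280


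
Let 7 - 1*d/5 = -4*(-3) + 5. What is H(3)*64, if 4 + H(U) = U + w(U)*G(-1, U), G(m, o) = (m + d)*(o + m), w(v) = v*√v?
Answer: -64 - 19584*√3 ≈ -33985.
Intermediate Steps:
d = -50 (d = 35 - 5*(-4*(-3) + 5) = 35 - 5*(12 + 5) = 35 - 5*17 = 35 - 85 = -50)
w(v) = v^(3/2)
G(m, o) = (-50 + m)*(m + o) (G(m, o) = (m - 50)*(o + m) = (-50 + m)*(m + o))
H(U) = -4 + U + U^(3/2)*(51 - 51*U) (H(U) = -4 + (U + U^(3/2)*((-1)² - 50*(-1) - 50*U - U)) = -4 + (U + U^(3/2)*(1 + 50 - 50*U - U)) = -4 + (U + U^(3/2)*(51 - 51*U)) = -4 + U + U^(3/2)*(51 - 51*U))
H(3)*64 = (-4 + 3 + 51*3^(3/2)*(1 - 1*3))*64 = (-4 + 3 + 51*(3*√3)*(1 - 3))*64 = (-4 + 3 + 51*(3*√3)*(-2))*64 = (-4 + 3 - 306*√3)*64 = (-1 - 306*√3)*64 = -64 - 19584*√3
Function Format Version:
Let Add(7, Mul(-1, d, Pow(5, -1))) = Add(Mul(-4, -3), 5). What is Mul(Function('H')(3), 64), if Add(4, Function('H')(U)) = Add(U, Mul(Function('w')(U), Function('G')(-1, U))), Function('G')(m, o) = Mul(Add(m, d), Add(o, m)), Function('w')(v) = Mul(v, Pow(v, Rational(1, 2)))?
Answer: Add(-64, Mul(-19584, Pow(3, Rational(1, 2)))) ≈ -33985.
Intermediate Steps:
d = -50 (d = Add(35, Mul(-5, Add(Mul(-4, -3), 5))) = Add(35, Mul(-5, Add(12, 5))) = Add(35, Mul(-5, 17)) = Add(35, -85) = -50)
Function('w')(v) = Pow(v, Rational(3, 2))
Function('G')(m, o) = Mul(Add(-50, m), Add(m, o)) (Function('G')(m, o) = Mul(Add(m, -50), Add(o, m)) = Mul(Add(-50, m), Add(m, o)))
Function('H')(U) = Add(-4, U, Mul(Pow(U, Rational(3, 2)), Add(51, Mul(-51, U)))) (Function('H')(U) = Add(-4, Add(U, Mul(Pow(U, Rational(3, 2)), Add(Pow(-1, 2), Mul(-50, -1), Mul(-50, U), Mul(-1, U))))) = Add(-4, Add(U, Mul(Pow(U, Rational(3, 2)), Add(1, 50, Mul(-50, U), Mul(-1, U))))) = Add(-4, Add(U, Mul(Pow(U, Rational(3, 2)), Add(51, Mul(-51, U))))) = Add(-4, U, Mul(Pow(U, Rational(3, 2)), Add(51, Mul(-51, U)))))
Mul(Function('H')(3), 64) = Mul(Add(-4, 3, Mul(51, Pow(3, Rational(3, 2)), Add(1, Mul(-1, 3)))), 64) = Mul(Add(-4, 3, Mul(51, Mul(3, Pow(3, Rational(1, 2))), Add(1, -3))), 64) = Mul(Add(-4, 3, Mul(51, Mul(3, Pow(3, Rational(1, 2))), -2)), 64) = Mul(Add(-4, 3, Mul(-306, Pow(3, Rational(1, 2)))), 64) = Mul(Add(-1, Mul(-306, Pow(3, Rational(1, 2)))), 64) = Add(-64, Mul(-19584, Pow(3, Rational(1, 2))))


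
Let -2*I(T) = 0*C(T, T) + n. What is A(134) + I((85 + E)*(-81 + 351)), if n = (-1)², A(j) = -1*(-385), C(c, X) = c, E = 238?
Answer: 769/2 ≈ 384.50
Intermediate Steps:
A(j) = 385
n = 1
I(T) = -½ (I(T) = -(0*T + 1)/2 = -(0 + 1)/2 = -½*1 = -½)
A(134) + I((85 + E)*(-81 + 351)) = 385 - ½ = 769/2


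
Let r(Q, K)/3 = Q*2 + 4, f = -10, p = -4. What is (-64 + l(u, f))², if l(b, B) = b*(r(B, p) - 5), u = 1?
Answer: 13689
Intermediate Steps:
r(Q, K) = 12 + 6*Q (r(Q, K) = 3*(Q*2 + 4) = 3*(2*Q + 4) = 3*(4 + 2*Q) = 12 + 6*Q)
l(b, B) = b*(7 + 6*B) (l(b, B) = b*((12 + 6*B) - 5) = b*(7 + 6*B))
(-64 + l(u, f))² = (-64 + 1*(7 + 6*(-10)))² = (-64 + 1*(7 - 60))² = (-64 + 1*(-53))² = (-64 - 53)² = (-117)² = 13689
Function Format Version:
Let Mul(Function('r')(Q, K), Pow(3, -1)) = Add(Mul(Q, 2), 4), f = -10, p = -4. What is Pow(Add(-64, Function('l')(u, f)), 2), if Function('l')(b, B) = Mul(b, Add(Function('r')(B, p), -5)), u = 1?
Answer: 13689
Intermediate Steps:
Function('r')(Q, K) = Add(12, Mul(6, Q)) (Function('r')(Q, K) = Mul(3, Add(Mul(Q, 2), 4)) = Mul(3, Add(Mul(2, Q), 4)) = Mul(3, Add(4, Mul(2, Q))) = Add(12, Mul(6, Q)))
Function('l')(b, B) = Mul(b, Add(7, Mul(6, B))) (Function('l')(b, B) = Mul(b, Add(Add(12, Mul(6, B)), -5)) = Mul(b, Add(7, Mul(6, B))))
Pow(Add(-64, Function('l')(u, f)), 2) = Pow(Add(-64, Mul(1, Add(7, Mul(6, -10)))), 2) = Pow(Add(-64, Mul(1, Add(7, -60))), 2) = Pow(Add(-64, Mul(1, -53)), 2) = Pow(Add(-64, -53), 2) = Pow(-117, 2) = 13689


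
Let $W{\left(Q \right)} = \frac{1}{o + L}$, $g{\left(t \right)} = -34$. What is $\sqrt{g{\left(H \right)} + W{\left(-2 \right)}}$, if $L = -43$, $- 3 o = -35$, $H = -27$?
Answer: $\frac{i \sqrt{300706}}{94} \approx 5.8337 i$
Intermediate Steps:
$o = \frac{35}{3}$ ($o = \left(- \frac{1}{3}\right) \left(-35\right) = \frac{35}{3} \approx 11.667$)
$W{\left(Q \right)} = - \frac{3}{94}$ ($W{\left(Q \right)} = \frac{1}{\frac{35}{3} - 43} = \frac{1}{- \frac{94}{3}} = - \frac{3}{94}$)
$\sqrt{g{\left(H \right)} + W{\left(-2 \right)}} = \sqrt{-34 - \frac{3}{94}} = \sqrt{- \frac{3199}{94}} = \frac{i \sqrt{300706}}{94}$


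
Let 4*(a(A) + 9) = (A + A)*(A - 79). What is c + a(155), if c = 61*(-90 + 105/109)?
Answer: 49024/109 ≈ 449.76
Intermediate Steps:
a(A) = -9 + A*(-79 + A)/2 (a(A) = -9 + ((A + A)*(A - 79))/4 = -9 + ((2*A)*(-79 + A))/4 = -9 + (2*A*(-79 + A))/4 = -9 + A*(-79 + A)/2)
c = -592005/109 (c = 61*(-90 + 105*(1/109)) = 61*(-90 + 105/109) = 61*(-9705/109) = -592005/109 ≈ -5431.2)
c + a(155) = -592005/109 + (-9 + (½)*155² - 79/2*155) = -592005/109 + (-9 + (½)*24025 - 12245/2) = -592005/109 + (-9 + 24025/2 - 12245/2) = -592005/109 + 5881 = 49024/109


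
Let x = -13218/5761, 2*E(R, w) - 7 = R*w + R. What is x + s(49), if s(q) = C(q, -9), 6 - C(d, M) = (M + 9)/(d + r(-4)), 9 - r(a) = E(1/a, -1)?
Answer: 21348/5761 ≈ 3.7056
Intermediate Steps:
E(R, w) = 7/2 + R/2 + R*w/2 (E(R, w) = 7/2 + (R*w + R)/2 = 7/2 + (R + R*w)/2 = 7/2 + (R/2 + R*w/2) = 7/2 + R/2 + R*w/2)
r(a) = 11/2 (r(a) = 9 - (7/2 + (1/a)/2 + (½)*(1/a)*(-1)) = 9 - (7/2 + 1/(2*a) + (½)*(-1)/a) = 9 - (7/2 + 1/(2*a) - 1/(2*a)) = 9 - 1*7/2 = 9 - 7/2 = 11/2)
x = -13218/5761 (x = -13218*1/5761 = -13218/5761 ≈ -2.2944)
C(d, M) = 6 - (9 + M)/(11/2 + d) (C(d, M) = 6 - (M + 9)/(d + 11/2) = 6 - (9 + M)/(11/2 + d))
s(q) = 2*(33 + 6*q)/(11 + 2*q) (s(q) = 2*(24 - 1*(-9) + 6*q)/(11 + 2*q) = 2*(24 + 9 + 6*q)/(11 + 2*q) = 2*(33 + 6*q)/(11 + 2*q))
x + s(49) = -13218/5761 + 6 = 21348/5761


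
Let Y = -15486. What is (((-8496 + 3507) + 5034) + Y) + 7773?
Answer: -7668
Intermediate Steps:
(((-8496 + 3507) + 5034) + Y) + 7773 = (((-8496 + 3507) + 5034) - 15486) + 7773 = ((-4989 + 5034) - 15486) + 7773 = (45 - 15486) + 7773 = -15441 + 7773 = -7668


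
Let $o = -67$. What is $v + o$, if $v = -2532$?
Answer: $-2599$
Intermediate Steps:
$v + o = -2532 - 67 = -2599$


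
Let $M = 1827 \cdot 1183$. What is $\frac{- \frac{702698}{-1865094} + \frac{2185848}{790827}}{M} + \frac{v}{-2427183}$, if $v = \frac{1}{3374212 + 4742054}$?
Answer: $\frac{17070551525162491082621}{11747226554834899006798613694} \approx 1.4532 \cdot 10^{-6}$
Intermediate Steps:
$v = \frac{1}{8116266} \approx 1.2321 \cdot 10^{-7}$
$M = 2161341$
$\frac{- \frac{702698}{-1865094} + \frac{2185848}{790827}}{M} + \frac{v}{-2427183} = \frac{- \frac{702698}{-1865094} + \frac{2185848}{790827}}{2161341} + \frac{1}{8116266 \left(-2427183\right)} = \left(\left(-702698\right) \left(- \frac{1}{1865094}\right) + 2185848 \cdot \frac{1}{790827}\right) \frac{1}{2161341} + \frac{1}{8116266} \left(- \frac{1}{2427183}\right) = \left(\frac{351349}{932547} + \frac{728616}{263609}\right) \frac{1}{2161341} - \frac{1}{19699662858678} = \frac{772087423493}{245827782123} \cdot \frac{1}{2161341} - \frac{1}{19699662858678} = \frac{772087423493}{531317664441506943} - \frac{1}{19699662858678} = \frac{17070551525162491082621}{11747226554834899006798613694}$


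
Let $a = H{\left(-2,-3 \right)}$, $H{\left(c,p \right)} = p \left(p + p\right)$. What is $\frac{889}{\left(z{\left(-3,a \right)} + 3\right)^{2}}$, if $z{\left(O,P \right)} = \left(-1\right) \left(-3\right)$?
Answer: $\frac{889}{36} \approx 24.694$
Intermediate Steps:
$H{\left(c,p \right)} = 2 p^{2}$ ($H{\left(c,p \right)} = p 2 p = 2 p^{2}$)
$a = 18$ ($a = 2 \left(-3\right)^{2} = 2 \cdot 9 = 18$)
$z{\left(O,P \right)} = 3$
$\frac{889}{\left(z{\left(-3,a \right)} + 3\right)^{2}} = \frac{889}{\left(3 + 3\right)^{2}} = \frac{889}{6^{2}} = \frac{889}{36}$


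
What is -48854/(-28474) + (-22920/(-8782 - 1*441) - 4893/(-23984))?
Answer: 603135562729/136925543408 ≈ 4.4048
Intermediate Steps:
-48854/(-28474) + (-22920/(-8782 - 1*441) - 4893/(-23984)) = -48854*(-1/28474) + (-22920/(-8782 - 441) - 4893*(-1/23984)) = 24427/14237 + (-22920/(-9223) + 4893/23984) = 24427/14237 + (-22920*(-1/9223) + 4893/23984) = 24427/14237 + (22920/9223 + 4893/23984) = 24427/14237 + 594841419/221204432 = 603135562729/136925543408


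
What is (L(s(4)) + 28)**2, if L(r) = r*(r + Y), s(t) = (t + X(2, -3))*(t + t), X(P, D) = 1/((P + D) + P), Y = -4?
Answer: 2155024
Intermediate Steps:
X(P, D) = 1/(D + 2*P) (X(P, D) = 1/((D + P) + P) = 1/(D + 2*P))
s(t) = 2*t*(1 + t) (s(t) = (t + 1/(-3 + 2*2))*(t + t) = (t + 1/(-3 + 4))*(2*t) = (t + 1/1)*(2*t) = (t + 1)*(2*t) = (1 + t)*(2*t) = 2*t*(1 + t))
L(r) = r*(-4 + r) (L(r) = r*(r - 4) = r*(-4 + r))
(L(s(4)) + 28)**2 = ((2*4*(1 + 4))*(-4 + 2*4*(1 + 4)) + 28)**2 = ((2*4*5)*(-4 + 2*4*5) + 28)**2 = (40*(-4 + 40) + 28)**2 = (40*36 + 28)**2 = (1440 + 28)**2 = 1468**2 = 2155024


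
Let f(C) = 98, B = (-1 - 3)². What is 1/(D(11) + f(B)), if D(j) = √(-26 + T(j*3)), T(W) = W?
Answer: 14/1371 - √7/9597 ≈ 0.0099358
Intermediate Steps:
B = 16 (B = (-4)² = 16)
D(j) = √(-26 + 3*j) (D(j) = √(-26 + j*3) = √(-26 + 3*j))
1/(D(11) + f(B)) = 1/(√(-26 + 3*11) + 98) = 1/(√(-26 + 33) + 98) = 1/(√7 + 98) = 1/(98 + √7)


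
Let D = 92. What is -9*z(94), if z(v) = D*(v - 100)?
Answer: 4968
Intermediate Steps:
z(v) = -9200 + 92*v (z(v) = 92*(v - 100) = 92*(-100 + v) = -9200 + 92*v)
-9*z(94) = -9*(-9200 + 92*94) = -9*(-9200 + 8648) = -9*(-552) = 4968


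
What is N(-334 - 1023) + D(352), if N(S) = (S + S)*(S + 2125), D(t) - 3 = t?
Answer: -2083997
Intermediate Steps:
D(t) = 3 + t
N(S) = 2*S*(2125 + S) (N(S) = (2*S)*(2125 + S) = 2*S*(2125 + S))
N(-334 - 1023) + D(352) = 2*(-334 - 1023)*(2125 + (-334 - 1023)) + (3 + 352) = 2*(-1357)*(2125 - 1357) + 355 = 2*(-1357)*768 + 355 = -2084352 + 355 = -2083997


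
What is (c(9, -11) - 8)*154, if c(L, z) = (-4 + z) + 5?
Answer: -2772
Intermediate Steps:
c(L, z) = 1 + z
(c(9, -11) - 8)*154 = ((1 - 11) - 8)*154 = (-10 - 8)*154 = -18*154 = -2772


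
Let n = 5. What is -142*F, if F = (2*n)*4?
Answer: -5680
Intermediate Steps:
F = 40 (F = (2*5)*4 = 10*4 = 40)
-142*F = -142*40 = -5680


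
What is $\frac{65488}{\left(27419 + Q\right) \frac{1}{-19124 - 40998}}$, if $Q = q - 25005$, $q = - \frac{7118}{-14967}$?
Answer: $- \frac{3683069571582}{2258591} \approx -1.6307 \cdot 10^{6}$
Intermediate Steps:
$q = \frac{7118}{14967}$ ($q = \left(-7118\right) \left(- \frac{1}{14967}\right) = \frac{7118}{14967} \approx 0.47558$)
$Q = - \frac{374242717}{14967}$ ($Q = \frac{7118}{14967} - 25005 = - \frac{374242717}{14967} \approx -25005.0$)
$\frac{65488}{\left(27419 + Q\right) \frac{1}{-19124 - 40998}} = \frac{65488}{\left(27419 - \frac{374242717}{14967}\right) \frac{1}{-19124 - 40998}} = \frac{65488}{\frac{36137456}{14967} \frac{1}{-60122}} = \frac{65488}{\frac{36137456}{14967} \left(- \frac{1}{60122}\right)} = \frac{65488}{- \frac{18068728}{449922987}} = 65488 \left(- \frac{449922987}{18068728}\right) = - \frac{3683069571582}{2258591}$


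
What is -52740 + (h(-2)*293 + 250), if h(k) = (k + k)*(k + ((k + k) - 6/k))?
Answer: -48974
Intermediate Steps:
h(k) = 2*k*(-6/k + 3*k) (h(k) = (2*k)*(k + (2*k - 6/k)) = (2*k)*(k + (-6/k + 2*k)) = (2*k)*(-6/k + 3*k) = 2*k*(-6/k + 3*k))
-52740 + (h(-2)*293 + 250) = -52740 + ((-12 + 6*(-2)**2)*293 + 250) = -52740 + ((-12 + 6*4)*293 + 250) = -52740 + ((-12 + 24)*293 + 250) = -52740 + (12*293 + 250) = -52740 + (3516 + 250) = -52740 + 3766 = -48974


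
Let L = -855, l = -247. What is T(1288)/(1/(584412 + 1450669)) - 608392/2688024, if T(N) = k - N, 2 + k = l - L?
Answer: -466347045163775/336003 ≈ -1.3879e+9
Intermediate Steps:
k = 606 (k = -2 + (-247 - 1*(-855)) = -2 + (-247 + 855) = -2 + 608 = 606)
T(N) = 606 - N
T(1288)/(1/(584412 + 1450669)) - 608392/2688024 = (606 - 1*1288)/(1/(584412 + 1450669)) - 608392/2688024 = (606 - 1288)/(1/2035081) - 608392*1/2688024 = -682/1/2035081 - 76049/336003 = -682*2035081 - 76049/336003 = -1387925242 - 76049/336003 = -466347045163775/336003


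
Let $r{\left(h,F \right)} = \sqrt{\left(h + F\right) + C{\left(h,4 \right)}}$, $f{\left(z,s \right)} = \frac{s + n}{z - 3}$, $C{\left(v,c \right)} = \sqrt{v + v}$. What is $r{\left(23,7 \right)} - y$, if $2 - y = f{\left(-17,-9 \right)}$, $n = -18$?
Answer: $- \frac{13}{20} + \sqrt{30 + \sqrt{46}} \approx 5.4148$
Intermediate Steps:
$C{\left(v,c \right)} = \sqrt{2} \sqrt{v}$ ($C{\left(v,c \right)} = \sqrt{2 v} = \sqrt{2} \sqrt{v}$)
$f{\left(z,s \right)} = \frac{-18 + s}{-3 + z}$ ($f{\left(z,s \right)} = \frac{s - 18}{z - 3} = \frac{-18 + s}{-3 + z}$)
$r{\left(h,F \right)} = \sqrt{F + h + \sqrt{2} \sqrt{h}}$ ($r{\left(h,F \right)} = \sqrt{\left(h + F\right) + \sqrt{2} \sqrt{h}} = \sqrt{\left(F + h\right) + \sqrt{2} \sqrt{h}} = \sqrt{F + h + \sqrt{2} \sqrt{h}}$)
$y = \frac{13}{20}$ ($y = 2 - \frac{-18 - 9}{-3 - 17} = 2 - \frac{1}{-20} \left(-27\right) = 2 - \left(- \frac{1}{20}\right) \left(-27\right) = 2 - \frac{27}{20} = \frac{13}{20} \approx 0.65$)
$r{\left(23,7 \right)} - y = \sqrt{7 + 23 + \sqrt{2} \sqrt{23}} - \frac{13}{20} = \sqrt{7 + 23 + \sqrt{46}} - \frac{13}{20} = \sqrt{30 + \sqrt{46}} - \frac{13}{20} = - \frac{13}{20} + \sqrt{30 + \sqrt{46}}$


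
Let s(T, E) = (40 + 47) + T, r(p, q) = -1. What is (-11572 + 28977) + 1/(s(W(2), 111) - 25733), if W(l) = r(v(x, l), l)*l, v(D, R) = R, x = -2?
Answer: 446403439/25648 ≈ 17405.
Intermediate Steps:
W(l) = -l
s(T, E) = 87 + T
(-11572 + 28977) + 1/(s(W(2), 111) - 25733) = (-11572 + 28977) + 1/((87 - 1*2) - 25733) = 17405 + 1/((87 - 2) - 25733) = 17405 + 1/(85 - 25733) = 17405 + 1/(-25648) = 17405 - 1/25648 = 446403439/25648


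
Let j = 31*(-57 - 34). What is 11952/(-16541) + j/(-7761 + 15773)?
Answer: -142421585/132526492 ≈ -1.0747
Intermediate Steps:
j = -2821 (j = 31*(-91) = -2821)
11952/(-16541) + j/(-7761 + 15773) = 11952/(-16541) - 2821/(-7761 + 15773) = 11952*(-1/16541) - 2821/8012 = -11952/16541 - 2821*1/8012 = -11952/16541 - 2821/8012 = -142421585/132526492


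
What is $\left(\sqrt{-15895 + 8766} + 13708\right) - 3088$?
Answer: $10620 + i \sqrt{7129} \approx 10620.0 + 84.433 i$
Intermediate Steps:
$\left(\sqrt{-15895 + 8766} + 13708\right) - 3088 = \left(\sqrt{-7129} + 13708\right) - 3088 = \left(i \sqrt{7129} + 13708\right) - 3088 = \left(13708 + i \sqrt{7129}\right) - 3088 = 10620 + i \sqrt{7129}$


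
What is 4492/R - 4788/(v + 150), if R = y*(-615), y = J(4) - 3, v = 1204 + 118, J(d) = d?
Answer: -2389211/226320 ≈ -10.557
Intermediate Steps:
v = 1322
y = 1 (y = 4 - 3 = 1)
R = -615 (R = 1*(-615) = -615)
4492/R - 4788/(v + 150) = 4492/(-615) - 4788/(1322 + 150) = 4492*(-1/615) - 4788/1472 = -4492/615 - 4788*1/1472 = -4492/615 - 1197/368 = -2389211/226320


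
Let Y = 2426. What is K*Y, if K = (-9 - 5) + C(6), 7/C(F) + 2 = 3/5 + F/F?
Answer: -76419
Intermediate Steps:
C(F) = -35/2 (C(F) = 7/(-2 + (3/5 + F/F)) = 7/(-2 + (3*(⅕) + 1)) = 7/(-2 + (⅗ + 1)) = 7/(-2 + 8/5) = 7/(-⅖) = 7*(-5/2) = -35/2)
K = -63/2 (K = (-9 - 5) - 35/2 = -14 - 35/2 = -63/2 ≈ -31.500)
K*Y = -63/2*2426 = -76419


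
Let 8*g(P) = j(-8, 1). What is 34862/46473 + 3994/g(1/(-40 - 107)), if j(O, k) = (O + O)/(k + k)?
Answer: -185578300/46473 ≈ -3993.3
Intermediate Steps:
j(O, k) = O/k (j(O, k) = (2*O)/((2*k)) = (2*O)*(1/(2*k)) = O/k)
g(P) = -1 (g(P) = (-8/1)/8 = (-8*1)/8 = (⅛)*(-8) = -1)
34862/46473 + 3994/g(1/(-40 - 107)) = 34862/46473 + 3994/(-1) = 34862*(1/46473) + 3994*(-1) = 34862/46473 - 3994 = -185578300/46473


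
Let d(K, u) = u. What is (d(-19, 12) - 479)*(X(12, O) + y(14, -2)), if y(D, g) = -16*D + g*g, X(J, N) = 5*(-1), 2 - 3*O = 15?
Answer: 105075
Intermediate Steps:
O = -13/3 (O = 2/3 - 1/3*15 = 2/3 - 5 = -13/3 ≈ -4.3333)
X(J, N) = -5
y(D, g) = g**2 - 16*D (y(D, g) = -16*D + g**2 = g**2 - 16*D)
(d(-19, 12) - 479)*(X(12, O) + y(14, -2)) = (12 - 479)*(-5 + ((-2)**2 - 16*14)) = -467*(-5 + (4 - 224)) = -467*(-5 - 220) = -467*(-225) = 105075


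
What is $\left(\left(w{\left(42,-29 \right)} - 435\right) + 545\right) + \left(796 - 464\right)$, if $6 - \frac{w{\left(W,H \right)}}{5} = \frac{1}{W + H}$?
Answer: $\frac{6131}{13} \approx 471.62$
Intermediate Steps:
$w{\left(W,H \right)} = 30 - \frac{5}{H + W}$ ($w{\left(W,H \right)} = 30 - \frac{5}{W + H} = 30 - \frac{5}{H + W}$)
$\left(\left(w{\left(42,-29 \right)} - 435\right) + 545\right) + \left(796 - 464\right) = \left(\left(\frac{5 \left(-1 + 6 \left(-29\right) + 6 \cdot 42\right)}{-29 + 42} - 435\right) + 545\right) + \left(796 - 464\right) = \left(\left(\frac{5 \left(-1 - 174 + 252\right)}{13} - 435\right) + 545\right) + \left(796 - 464\right) = \left(\left(5 \cdot \frac{1}{13} \cdot 77 - 435\right) + 545\right) + 332 = \left(\left(\frac{385}{13} - 435\right) + 545\right) + 332 = \left(- \frac{5270}{13} + 545\right) + 332 = \frac{1815}{13} + 332 = \frac{6131}{13}$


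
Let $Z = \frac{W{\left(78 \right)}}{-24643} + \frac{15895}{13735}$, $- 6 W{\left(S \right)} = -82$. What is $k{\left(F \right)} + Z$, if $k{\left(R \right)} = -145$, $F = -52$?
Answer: $- \frac{29212121971}{203082963} \approx -143.84$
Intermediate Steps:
$W{\left(S \right)} = \frac{41}{3}$ ($W{\left(S \right)} = \left(- \frac{1}{6}\right) \left(-82\right) = \frac{41}{3}$)
$Z = \frac{234907664}{203082963}$ ($Z = \frac{41}{3 \left(-24643\right)} + \frac{15895}{13735} = \frac{41}{3} \left(- \frac{1}{24643}\right) + 15895 \cdot \frac{1}{13735} = - \frac{41}{73929} + \frac{3179}{2747} = \frac{234907664}{203082963} \approx 1.1567$)
$k{\left(F \right)} + Z = -145 + \frac{234907664}{203082963} = - \frac{29212121971}{203082963}$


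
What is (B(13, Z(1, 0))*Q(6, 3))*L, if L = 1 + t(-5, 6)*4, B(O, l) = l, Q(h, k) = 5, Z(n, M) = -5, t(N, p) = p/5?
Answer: -145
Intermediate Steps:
t(N, p) = p/5
L = 29/5 (L = 1 + ((1/5)*6)*4 = 1 + (6/5)*4 = 1 + 24/5 = 29/5 ≈ 5.8000)
(B(13, Z(1, 0))*Q(6, 3))*L = -5*5*(29/5) = -25*29/5 = -145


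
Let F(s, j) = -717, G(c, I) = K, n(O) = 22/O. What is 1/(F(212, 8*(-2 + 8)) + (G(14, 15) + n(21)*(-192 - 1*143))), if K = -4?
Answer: -21/22511 ≈ -0.00093288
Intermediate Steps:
G(c, I) = -4
1/(F(212, 8*(-2 + 8)) + (G(14, 15) + n(21)*(-192 - 1*143))) = 1/(-717 + (-4 + (22/21)*(-192 - 1*143))) = 1/(-717 + (-4 + (22*(1/21))*(-192 - 143))) = 1/(-717 + (-4 + (22/21)*(-335))) = 1/(-717 + (-4 - 7370/21)) = 1/(-717 - 7454/21) = 1/(-22511/21) = -21/22511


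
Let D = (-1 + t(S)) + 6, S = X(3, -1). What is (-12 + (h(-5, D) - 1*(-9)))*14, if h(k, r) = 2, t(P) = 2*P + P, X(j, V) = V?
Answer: -14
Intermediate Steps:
S = -1
t(P) = 3*P
D = 2 (D = (-1 + 3*(-1)) + 6 = (-1 - 3) + 6 = -4 + 6 = 2)
(-12 + (h(-5, D) - 1*(-9)))*14 = (-12 + (2 - 1*(-9)))*14 = (-12 + (2 + 9))*14 = (-12 + 11)*14 = -1*14 = -14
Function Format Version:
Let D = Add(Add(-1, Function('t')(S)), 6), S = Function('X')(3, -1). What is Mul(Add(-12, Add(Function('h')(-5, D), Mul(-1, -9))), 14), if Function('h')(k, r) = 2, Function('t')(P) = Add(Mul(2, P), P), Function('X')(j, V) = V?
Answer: -14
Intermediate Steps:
S = -1
Function('t')(P) = Mul(3, P)
D = 2 (D = Add(Add(-1, Mul(3, -1)), 6) = Add(Add(-1, -3), 6) = Add(-4, 6) = 2)
Mul(Add(-12, Add(Function('h')(-5, D), Mul(-1, -9))), 14) = Mul(Add(-12, Add(2, Mul(-1, -9))), 14) = Mul(Add(-12, Add(2, 9)), 14) = Mul(Add(-12, 11), 14) = Mul(-1, 14) = -14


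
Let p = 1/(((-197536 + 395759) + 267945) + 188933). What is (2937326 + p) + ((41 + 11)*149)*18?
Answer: 2015608205791/655101 ≈ 3.0768e+6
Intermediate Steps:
p = 1/655101 (p = 1/((198223 + 267945) + 188933) = 1/(466168 + 188933) = 1/655101 ≈ 1.5265e-6)
(2937326 + p) + ((41 + 11)*149)*18 = (2937326 + 1/655101) + ((41 + 11)*149)*18 = 1924245199927/655101 + (52*149)*18 = 1924245199927/655101 + 7748*18 = 1924245199927/655101 + 139464 = 2015608205791/655101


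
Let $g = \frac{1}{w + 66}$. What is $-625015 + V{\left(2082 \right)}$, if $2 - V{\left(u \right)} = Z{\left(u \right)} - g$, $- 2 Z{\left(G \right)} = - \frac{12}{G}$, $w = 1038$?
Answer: $- \frac{239434980901}{383088} \approx -6.2501 \cdot 10^{5}$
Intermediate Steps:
$g = \frac{1}{1104}$ ($g = \frac{1}{1038 + 66} = \frac{1}{1104} \approx 0.0009058$)
$Z{\left(G \right)} = \frac{6}{G}$ ($Z{\left(G \right)} = - \frac{\left(-12\right) \frac{1}{G}}{2} = \frac{6}{G}$)
$V{\left(u \right)} = \frac{2209}{1104} - \frac{6}{u}$ ($V{\left(u \right)} = 2 - \left(\frac{6}{u} - \frac{1}{1104}\right) = 2 - \left(- \frac{1}{1104} + \frac{6}{u}\right) = 2 + \left(\frac{1}{1104} - \frac{6}{u}\right) = \frac{2209}{1104} - \frac{6}{u}$)
$-625015 + V{\left(2082 \right)} = -625015 + \left(\frac{2209}{1104} - \frac{6}{2082}\right) = -625015 + \left(\frac{2209}{1104} - \frac{1}{347}\right) = -625015 + \frac{765419}{383088} = - \frac{239434980901}{383088}$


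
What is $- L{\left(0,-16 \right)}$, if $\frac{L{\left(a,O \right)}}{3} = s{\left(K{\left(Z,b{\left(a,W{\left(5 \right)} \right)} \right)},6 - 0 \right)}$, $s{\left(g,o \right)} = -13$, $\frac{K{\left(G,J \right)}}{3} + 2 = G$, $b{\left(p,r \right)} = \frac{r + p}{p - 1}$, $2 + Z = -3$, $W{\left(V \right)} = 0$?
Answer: $39$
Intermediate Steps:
$Z = -5$ ($Z = -2 - 3 = -5$)
$b{\left(p,r \right)} = \frac{p + r}{-1 + p}$
$K{\left(G,J \right)} = -6 + 3 G$
$L{\left(a,O \right)} = -39$ ($L{\left(a,O \right)} = 3 \left(-13\right) = -39$)
$- L{\left(0,-16 \right)} = \left(-1\right) \left(-39\right) = 39$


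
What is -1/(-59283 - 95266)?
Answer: 1/154549 ≈ 6.4704e-6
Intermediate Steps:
-1/(-59283 - 95266) = -1/(-154549) = -1*(-1/154549) = 1/154549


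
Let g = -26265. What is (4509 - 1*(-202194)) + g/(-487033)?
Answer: 5921835792/28649 ≈ 2.0670e+5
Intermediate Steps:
(4509 - 1*(-202194)) + g/(-487033) = (4509 - 1*(-202194)) - 26265/(-487033) = (4509 + 202194) - 26265*(-1/487033) = 206703 + 1545/28649 = 5921835792/28649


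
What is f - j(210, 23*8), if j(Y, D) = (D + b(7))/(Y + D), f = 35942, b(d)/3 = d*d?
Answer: 14160817/394 ≈ 35941.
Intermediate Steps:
b(d) = 3*d**2 (b(d) = 3*(d*d) = 3*d**2)
j(Y, D) = (147 + D)/(D + Y) (j(Y, D) = (D + 3*7**2)/(Y + D) = (D + 3*49)/(D + Y) = (D + 147)/(D + Y) = (147 + D)/(D + Y))
f - j(210, 23*8) = 35942 - (147 + 23*8)/(23*8 + 210) = 35942 - (147 + 184)/(184 + 210) = 35942 - 331/394 = 14160817/394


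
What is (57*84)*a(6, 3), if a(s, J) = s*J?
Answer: 86184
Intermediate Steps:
a(s, J) = J*s
(57*84)*a(6, 3) = (57*84)*(3*6) = 4788*18 = 86184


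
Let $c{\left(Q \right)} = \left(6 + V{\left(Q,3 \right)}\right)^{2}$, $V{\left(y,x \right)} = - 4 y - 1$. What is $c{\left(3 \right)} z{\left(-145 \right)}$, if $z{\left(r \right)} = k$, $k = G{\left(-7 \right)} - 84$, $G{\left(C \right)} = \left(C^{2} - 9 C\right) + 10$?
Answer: $1862$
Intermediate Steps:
$V{\left(y,x \right)} = -1 - 4 y$
$G{\left(C \right)} = 10 + C^{2} - 9 C$
$k = 38$ ($k = \left(10 + \left(-7\right)^{2} - -63\right) - 84 = \left(10 + 49 + 63\right) - 84 = 122 - 84 = 38$)
$z{\left(r \right)} = 38$
$c{\left(Q \right)} = \left(5 - 4 Q\right)^{2}$ ($c{\left(Q \right)} = \left(6 - \left(1 + 4 Q\right)\right)^{2} = \left(5 - 4 Q\right)^{2}$)
$c{\left(3 \right)} z{\left(-145 \right)} = \left(-5 + 4 \cdot 3\right)^{2} \cdot 38 = \left(-5 + 12\right)^{2} \cdot 38 = 7^{2} \cdot 38 = 49 \cdot 38 = 1862$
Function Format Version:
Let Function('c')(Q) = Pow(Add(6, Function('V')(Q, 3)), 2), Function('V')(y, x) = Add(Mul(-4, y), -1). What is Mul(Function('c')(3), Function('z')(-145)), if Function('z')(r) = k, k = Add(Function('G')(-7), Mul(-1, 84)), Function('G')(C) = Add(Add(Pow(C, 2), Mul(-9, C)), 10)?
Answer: 1862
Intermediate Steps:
Function('V')(y, x) = Add(-1, Mul(-4, y))
Function('G')(C) = Add(10, Pow(C, 2), Mul(-9, C))
k = 38 (k = Add(Add(10, Pow(-7, 2), Mul(-9, -7)), Mul(-1, 84)) = Add(Add(10, 49, 63), -84) = Add(122, -84) = 38)
Function('z')(r) = 38
Function('c')(Q) = Pow(Add(5, Mul(-4, Q)), 2) (Function('c')(Q) = Pow(Add(6, Add(-1, Mul(-4, Q))), 2) = Pow(Add(5, Mul(-4, Q)), 2))
Mul(Function('c')(3), Function('z')(-145)) = Mul(Pow(Add(-5, Mul(4, 3)), 2), 38) = Mul(Pow(Add(-5, 12), 2), 38) = Mul(Pow(7, 2), 38) = Mul(49, 38) = 1862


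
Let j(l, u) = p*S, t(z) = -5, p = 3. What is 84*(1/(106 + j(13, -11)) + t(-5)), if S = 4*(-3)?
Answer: -2094/5 ≈ -418.80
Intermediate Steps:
S = -12
j(l, u) = -36 (j(l, u) = 3*(-12) = -36)
84*(1/(106 + j(13, -11)) + t(-5)) = 84*(1/(106 - 36) - 5) = 84*(1/70 - 5) = 84*(-349/70) = -2094/5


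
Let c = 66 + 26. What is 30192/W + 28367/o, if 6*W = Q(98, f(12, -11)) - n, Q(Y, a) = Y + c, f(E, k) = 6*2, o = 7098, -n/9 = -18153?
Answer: 3343308733/1158301326 ≈ 2.8864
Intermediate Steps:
n = 163377 (n = -9*(-18153) = 163377)
c = 92
f(E, k) = 12
Q(Y, a) = 92 + Y (Q(Y, a) = Y + 92 = 92 + Y)
W = -163187/6 (W = ((92 + 98) - 1*163377)/6 = (190 - 163377)/6 = (⅙)*(-163187) = -163187/6 ≈ -27198.)
30192/W + 28367/o = 30192/(-163187/6) + 28367/7098 = 30192*(-6/163187) + 28367*(1/7098) = -181152/163187 + 28367/7098 = 3343308733/1158301326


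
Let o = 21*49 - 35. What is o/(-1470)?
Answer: -71/105 ≈ -0.67619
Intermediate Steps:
o = 994 (o = 1029 - 35 = 994)
o/(-1470) = 994/(-1470) = 994*(-1/1470) = -71/105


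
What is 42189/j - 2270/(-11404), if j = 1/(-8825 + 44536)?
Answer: 8590698084193/5702 ≈ 1.5066e+9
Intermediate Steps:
j = 1/35711 ≈ 2.8003e-5
42189/j - 2270/(-11404) = 42189/(1/35711) - 2270/(-11404) = 42189*35711 - 2270*(-1/11404) = 1506611379 + 1135/5702 = 8590698084193/5702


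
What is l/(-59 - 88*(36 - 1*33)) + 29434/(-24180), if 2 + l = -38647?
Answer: 462512819/3905070 ≈ 118.44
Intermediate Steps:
l = -38649 (l = -2 - 38647 = -38649)
l/(-59 - 88*(36 - 1*33)) + 29434/(-24180) = -38649/(-59 - 88*(36 - 1*33)) + 29434/(-24180) = -38649/(-59 - 88*(36 - 33)) + 29434*(-1/24180) = -38649/(-59 - 88*3) - 14717/12090 = -38649/(-59 - 264) - 14717/12090 = -38649/(-323) - 14717/12090 = -38649*(-1/323) - 14717/12090 = 38649/323 - 14717/12090 = 462512819/3905070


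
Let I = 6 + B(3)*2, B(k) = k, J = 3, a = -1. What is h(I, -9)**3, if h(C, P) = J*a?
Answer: -27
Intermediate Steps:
I = 12 (I = 6 + 3*2 = 6 + 6 = 12)
h(C, P) = -3 (h(C, P) = 3*(-1) = -3)
h(I, -9)**3 = (-3)**3 = -27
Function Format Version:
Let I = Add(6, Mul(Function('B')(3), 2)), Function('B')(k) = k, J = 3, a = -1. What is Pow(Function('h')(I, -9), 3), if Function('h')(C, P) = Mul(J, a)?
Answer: -27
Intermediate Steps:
I = 12 (I = Add(6, Mul(3, 2)) = Add(6, 6) = 12)
Function('h')(C, P) = -3 (Function('h')(C, P) = Mul(3, -1) = -3)
Pow(Function('h')(I, -9), 3) = Pow(-3, 3) = -27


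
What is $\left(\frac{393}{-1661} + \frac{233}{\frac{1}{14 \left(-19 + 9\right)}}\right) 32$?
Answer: $- \frac{1733830816}{1661} \approx -1.0438 \cdot 10^{6}$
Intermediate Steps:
$\left(\frac{393}{-1661} + \frac{233}{\frac{1}{14 \left(-19 + 9\right)}}\right) 32 = \left(393 \left(- \frac{1}{1661}\right) + \frac{233}{\frac{1}{14 \left(-10\right)}}\right) 32 = \left(- \frac{393}{1661} + \frac{233}{\frac{1}{-140}}\right) 32 = \left(- \frac{393}{1661} + \frac{233}{- \frac{1}{140}}\right) 32 = \left(- \frac{393}{1661} + 233 \left(-140\right)\right) 32 = \left(- \frac{393}{1661} - 32620\right) 32 = \left(- \frac{54182213}{1661}\right) 32 = - \frac{1733830816}{1661}$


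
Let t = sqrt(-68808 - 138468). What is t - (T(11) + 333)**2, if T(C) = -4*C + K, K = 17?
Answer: -93636 + 2*I*sqrt(51819) ≈ -93636.0 + 455.28*I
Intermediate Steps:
T(C) = 17 - 4*C (T(C) = -4*C + 17 = 17 - 4*C)
t = 2*I*sqrt(51819) (t = sqrt(-207276) = 2*I*sqrt(51819) ≈ 455.28*I)
t - (T(11) + 333)**2 = 2*I*sqrt(51819) - ((17 - 4*11) + 333)**2 = 2*I*sqrt(51819) - ((17 - 44) + 333)**2 = 2*I*sqrt(51819) - (-27 + 333)**2 = 2*I*sqrt(51819) - 1*306**2 = 2*I*sqrt(51819) - 1*93636 = 2*I*sqrt(51819) - 93636 = -93636 + 2*I*sqrt(51819)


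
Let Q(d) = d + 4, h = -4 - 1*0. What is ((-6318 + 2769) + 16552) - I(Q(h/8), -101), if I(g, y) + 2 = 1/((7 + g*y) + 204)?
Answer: 3706427/285 ≈ 13005.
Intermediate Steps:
h = -4 (h = -4 + 0 = -4)
Q(d) = 4 + d
I(g, y) = -2 + 1/(211 + g*y) (I(g, y) = -2 + 1/((7 + g*y) + 204) = -2 + 1/(211 + g*y))
((-6318 + 2769) + 16552) - I(Q(h/8), -101) = ((-6318 + 2769) + 16552) - (-421 - 2*(4 - 4/8)*(-101))/(211 + (4 - 4/8)*(-101)) = (-3549 + 16552) - (-421 - 2*(4 - 4*⅛)*(-101))/(211 + (4 - 4*⅛)*(-101)) = 13003 - (-421 - 2*(4 - ½)*(-101))/(211 + (4 - ½)*(-101)) = 13003 - (-421 - 2*7/2*(-101))/(211 + (7/2)*(-101)) = 13003 - (-421 + 707)/(211 - 707/2) = 13003 - 286/(-285/2) = 13003 - (-2)*286/285 = 13003 - 1*(-572/285) = 13003 + 572/285 = 3706427/285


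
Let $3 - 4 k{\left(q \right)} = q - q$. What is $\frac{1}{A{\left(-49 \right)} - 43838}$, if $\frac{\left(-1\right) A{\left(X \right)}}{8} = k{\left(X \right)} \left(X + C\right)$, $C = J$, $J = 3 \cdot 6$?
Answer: $- \frac{1}{43652} \approx -2.2908 \cdot 10^{-5}$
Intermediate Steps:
$J = 18$
$k{\left(q \right)} = \frac{3}{4}$ ($k{\left(q \right)} = \frac{3}{4} - \frac{q - q}{4} = \frac{3}{4} - 0 = \frac{3}{4} + 0 = \frac{3}{4}$)
$C = 18$
$A{\left(X \right)} = -108 - 6 X$ ($A{\left(X \right)} = - 8 \frac{3 \left(X + 18\right)}{4} = - 8 \frac{3 \left(18 + X\right)}{4} = - 8 \left(\frac{27}{2} + \frac{3 X}{4}\right) = -108 - 6 X$)
$\frac{1}{A{\left(-49 \right)} - 43838} = \frac{1}{\left(-108 - -294\right) - 43838} = \frac{1}{\left(-108 + 294\right) - 43838} = \frac{1}{186 - 43838} = \frac{1}{-43652} = - \frac{1}{43652}$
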